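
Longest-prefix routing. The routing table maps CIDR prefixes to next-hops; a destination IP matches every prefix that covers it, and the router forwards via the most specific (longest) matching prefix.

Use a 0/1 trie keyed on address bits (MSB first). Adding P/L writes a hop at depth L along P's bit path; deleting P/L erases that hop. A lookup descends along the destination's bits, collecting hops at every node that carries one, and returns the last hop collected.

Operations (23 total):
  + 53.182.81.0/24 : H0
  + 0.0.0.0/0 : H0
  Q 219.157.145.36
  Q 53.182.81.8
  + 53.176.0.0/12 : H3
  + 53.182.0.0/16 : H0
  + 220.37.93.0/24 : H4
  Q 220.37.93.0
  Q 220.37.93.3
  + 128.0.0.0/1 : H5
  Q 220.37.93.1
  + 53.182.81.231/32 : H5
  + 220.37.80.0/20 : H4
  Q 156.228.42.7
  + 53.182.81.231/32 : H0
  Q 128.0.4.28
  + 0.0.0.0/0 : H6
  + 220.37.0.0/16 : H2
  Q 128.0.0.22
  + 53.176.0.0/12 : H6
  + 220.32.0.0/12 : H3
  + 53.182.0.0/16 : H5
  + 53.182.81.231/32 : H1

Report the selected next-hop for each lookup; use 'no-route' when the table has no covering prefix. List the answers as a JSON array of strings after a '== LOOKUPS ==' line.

Process each operation:
  + 53.182.81.0/24 (H0) depth=24
  + 0.0.0.0/0 (H0) depth=0
  lookup 219.157.145.36: bits ε walk d0:H0 -> H0
  lookup 53.182.81.8: bits 001101011011011001010001 walk d0:H0→d1:-→d2:-→d3:-→d4:-→d5:-→d6:-→d7:-→d8:-→d9:-→d10:-→d11:-→d12:-→d13:-→d14:-→d15:-→d16:-→d17:-→d18:-→d19:-→d20:-→d21:-→d22:-→d23:-→d24:H0 -> H0
  + 53.176.0.0/12 (H3) depth=12
  + 53.182.0.0/16 (H0) depth=16
  + 220.37.93.0/24 (H4) depth=24
  lookup 220.37.93.0: bits 110111000010010101011101 walk d0:H0→d1:-→d2:-→d3:-→d4:-→d5:-→d6:-→d7:-→d8:-→d9:-→d10:-→d11:-→d12:-→d13:-→d14:-→d15:-→d16:-→d17:-→d18:-→d19:-→d20:-→d21:-→d22:-→d23:-→d24:H4 -> H4
  lookup 220.37.93.3: bits 110111000010010101011101 walk d0:H0→d1:-→d2:-→d3:-→d4:-→d5:-→d6:-→d7:-→d8:-→d9:-→d10:-→d11:-→d12:-→d13:-→d14:-→d15:-→d16:-→d17:-→d18:-→d19:-→d20:-→d21:-→d22:-→d23:-→d24:H4 -> H4
  + 128.0.0.0/1 (H5) depth=1
  lookup 220.37.93.1: bits 110111000010010101011101 walk d0:H0→d1:H5→d2:-→d3:-→d4:-→d5:-→d6:-→d7:-→d8:-→d9:-→d10:-→d11:-→d12:-→d13:-→d14:-→d15:-→d16:-→d17:-→d18:-→d19:-→d20:-→d21:-→d22:-→d23:-→d24:H4 -> H4
  + 53.182.81.231/32 (H5) depth=32
  + 220.37.80.0/20 (H4) depth=20
  lookup 156.228.42.7: bits 1 walk d0:H0→d1:H5 -> H5
  + 53.182.81.231/32 (H0) depth=32
  lookup 128.0.4.28: bits 1 walk d0:H0→d1:H5 -> H5
  + 0.0.0.0/0 (H6) depth=0
  + 220.37.0.0/16 (H2) depth=16
  lookup 128.0.0.22: bits 1 walk d0:H6→d1:H5 -> H5
  + 53.176.0.0/12 (H6) depth=12
  + 220.32.0.0/12 (H3) depth=12
  + 53.182.0.0/16 (H5) depth=16
  + 53.182.81.231/32 (H1) depth=32

== LOOKUPS ==
["H0","H0","H4","H4","H4","H5","H5","H5"]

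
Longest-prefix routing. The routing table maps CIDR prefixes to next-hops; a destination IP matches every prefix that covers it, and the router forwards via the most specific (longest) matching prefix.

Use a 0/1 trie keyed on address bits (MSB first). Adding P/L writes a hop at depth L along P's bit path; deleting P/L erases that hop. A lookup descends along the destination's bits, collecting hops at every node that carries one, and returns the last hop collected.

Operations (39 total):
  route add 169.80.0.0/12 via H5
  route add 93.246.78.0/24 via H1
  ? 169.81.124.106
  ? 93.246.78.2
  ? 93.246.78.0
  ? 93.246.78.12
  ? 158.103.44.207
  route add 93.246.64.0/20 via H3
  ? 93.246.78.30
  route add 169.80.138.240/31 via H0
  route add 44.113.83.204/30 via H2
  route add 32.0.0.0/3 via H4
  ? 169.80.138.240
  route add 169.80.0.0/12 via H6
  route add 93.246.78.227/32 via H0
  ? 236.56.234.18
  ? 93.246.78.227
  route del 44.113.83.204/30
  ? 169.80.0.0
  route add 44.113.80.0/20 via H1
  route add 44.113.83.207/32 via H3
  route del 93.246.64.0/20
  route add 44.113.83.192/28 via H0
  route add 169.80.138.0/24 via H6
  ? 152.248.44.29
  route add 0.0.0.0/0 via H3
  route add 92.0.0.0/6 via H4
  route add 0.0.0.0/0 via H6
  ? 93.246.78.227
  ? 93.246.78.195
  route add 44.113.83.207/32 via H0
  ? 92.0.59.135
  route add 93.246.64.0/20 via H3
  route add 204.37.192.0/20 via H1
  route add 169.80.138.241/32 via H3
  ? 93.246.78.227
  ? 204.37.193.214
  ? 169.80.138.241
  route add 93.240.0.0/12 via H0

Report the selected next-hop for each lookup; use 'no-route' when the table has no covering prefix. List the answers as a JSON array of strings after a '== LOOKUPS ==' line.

Trace:
  add 169.80.0.0/12 -> H5 at depth 12
  add 93.246.78.0/24 -> H1 at depth 24
  ? 169.81.124.106  path d0:-→d1:-→d2:-→d3:-→d4:-→d5:-→d6:-→d7:-→d8:-→d9:-→d10:-→d11:-→d12:H5  best=H5
  ? 93.246.78.2  path d0:-→d1:-→d2:-→d3:-→d4:-→d5:-→d6:-→d7:-→d8:-→d9:-→d10:-→d11:-→d12:-→d13:-→d14:-→d15:-→d16:-→d17:-→d18:-→d19:-→d20:-→d21:-→d22:-→d23:-→d24:H1  best=H1
  ? 93.246.78.0  path d0:-→d1:-→d2:-→d3:-→d4:-→d5:-→d6:-→d7:-→d8:-→d9:-→d10:-→d11:-→d12:-→d13:-→d14:-→d15:-→d16:-→d17:-→d18:-→d19:-→d20:-→d21:-→d22:-→d23:-→d24:H1  best=H1
  ? 93.246.78.12  path d0:-→d1:-→d2:-→d3:-→d4:-→d5:-→d6:-→d7:-→d8:-→d9:-→d10:-→d11:-→d12:-→d13:-→d14:-→d15:-→d16:-→d17:-→d18:-→d19:-→d20:-→d21:-→d22:-→d23:-→d24:H1  best=H1
  ? 158.103.44.207  path d0:-→d1:-→d2:-  best=no-route
  add 93.246.64.0/20 -> H3 at depth 20
  ? 93.246.78.30  path d0:-→d1:-→d2:-→d3:-→d4:-→d5:-→d6:-→d7:-→d8:-→d9:-→d10:-→d11:-→d12:-→d13:-→d14:-→d15:-→d16:-→d17:-→d18:-→d19:-→d20:H3→d21:-→d22:-→d23:-→d24:H1  best=H1
  add 169.80.138.240/31 -> H0 at depth 31
  add 44.113.83.204/30 -> H2 at depth 30
  add 32.0.0.0/3 -> H4 at depth 3
  ? 169.80.138.240  path d0:-→d1:-→d2:-→d3:-→d4:-→d5:-→d6:-→d7:-→d8:-→d9:-→d10:-→d11:-→d12:H5→d13:-→d14:-→d15:-→d16:-→d17:-→d18:-→d19:-→d20:-→d21:-→d22:-→d23:-→d24:-→d25:-→d26:-→d27:-→d28:-→d29:-→d30:-→d31:H0  best=H0
  add 169.80.0.0/12 -> H6 at depth 12
  add 93.246.78.227/32 -> H0 at depth 32
  ? 236.56.234.18  path d0:-→d1:-  best=no-route
  ? 93.246.78.227  path d0:-→d1:-→d2:-→d3:-→d4:-→d5:-→d6:-→d7:-→d8:-→d9:-→d10:-→d11:-→d12:-→d13:-→d14:-→d15:-→d16:-→d17:-→d18:-→d19:-→d20:H3→d21:-→d22:-→d23:-→d24:H1→d25:-→d26:-→d27:-→d28:-→d29:-→d30:-→d31:-→d32:H0  best=H0
  del 44.113.83.204/30 (clear depth 30)
  ? 169.80.0.0  path d0:-→d1:-→d2:-→d3:-→d4:-→d5:-→d6:-→d7:-→d8:-→d9:-→d10:-→d11:-→d12:H6→d13:-→d14:-→d15:-→d16:-  best=H6
  add 44.113.80.0/20 -> H1 at depth 20
  add 44.113.83.207/32 -> H3 at depth 32
  del 93.246.64.0/20 (clear depth 20)
  add 44.113.83.192/28 -> H0 at depth 28
  add 169.80.138.0/24 -> H6 at depth 24
  ? 152.248.44.29  path d0:-→d1:-→d2:-  best=no-route
  add 0.0.0.0/0 -> H3 at depth 0
  add 92.0.0.0/6 -> H4 at depth 6
  add 0.0.0.0/0 -> H6 at depth 0
  ? 93.246.78.227  path d0:H6→d1:-→d2:-→d3:-→d4:-→d5:-→d6:H4→d7:-→d8:-→d9:-→d10:-→d11:-→d12:-→d13:-→d14:-→d15:-→d16:-→d17:-→d18:-→d19:-→d20:-→d21:-→d22:-→d23:-→d24:H1→d25:-→d26:-→d27:-→d28:-→d29:-→d30:-→d31:-→d32:H0  best=H0
  ? 93.246.78.195  path d0:H6→d1:-→d2:-→d3:-→d4:-→d5:-→d6:H4→d7:-→d8:-→d9:-→d10:-→d11:-→d12:-→d13:-→d14:-→d15:-→d16:-→d17:-→d18:-→d19:-→d20:-→d21:-→d22:-→d23:-→d24:H1→d25:-→d26:-  best=H1
  add 44.113.83.207/32 -> H0 at depth 32
  ? 92.0.59.135  path d0:H6→d1:-→d2:-→d3:-→d4:-→d5:-→d6:H4→d7:-  best=H4
  add 93.246.64.0/20 -> H3 at depth 20
  add 204.37.192.0/20 -> H1 at depth 20
  add 169.80.138.241/32 -> H3 at depth 32
  ? 93.246.78.227  path d0:H6→d1:-→d2:-→d3:-→d4:-→d5:-→d6:H4→d7:-→d8:-→d9:-→d10:-→d11:-→d12:-→d13:-→d14:-→d15:-→d16:-→d17:-→d18:-→d19:-→d20:H3→d21:-→d22:-→d23:-→d24:H1→d25:-→d26:-→d27:-→d28:-→d29:-→d30:-→d31:-→d32:H0  best=H0
  ? 204.37.193.214  path d0:H6→d1:-→d2:-→d3:-→d4:-→d5:-→d6:-→d7:-→d8:-→d9:-→d10:-→d11:-→d12:-→d13:-→d14:-→d15:-→d16:-→d17:-→d18:-→d19:-→d20:H1  best=H1
  ? 169.80.138.241  path d0:H6→d1:-→d2:-→d3:-→d4:-→d5:-→d6:-→d7:-→d8:-→d9:-→d10:-→d11:-→d12:H6→d13:-→d14:-→d15:-→d16:-→d17:-→d18:-→d19:-→d20:-→d21:-→d22:-→d23:-→d24:H6→d25:-→d26:-→d27:-→d28:-→d29:-→d30:-→d31:H0→d32:H3  best=H3
  add 93.240.0.0/12 -> H0 at depth 12

== LOOKUPS ==
["H5","H1","H1","H1","no-route","H1","H0","no-route","H0","H6","no-route","H0","H1","H4","H0","H1","H3"]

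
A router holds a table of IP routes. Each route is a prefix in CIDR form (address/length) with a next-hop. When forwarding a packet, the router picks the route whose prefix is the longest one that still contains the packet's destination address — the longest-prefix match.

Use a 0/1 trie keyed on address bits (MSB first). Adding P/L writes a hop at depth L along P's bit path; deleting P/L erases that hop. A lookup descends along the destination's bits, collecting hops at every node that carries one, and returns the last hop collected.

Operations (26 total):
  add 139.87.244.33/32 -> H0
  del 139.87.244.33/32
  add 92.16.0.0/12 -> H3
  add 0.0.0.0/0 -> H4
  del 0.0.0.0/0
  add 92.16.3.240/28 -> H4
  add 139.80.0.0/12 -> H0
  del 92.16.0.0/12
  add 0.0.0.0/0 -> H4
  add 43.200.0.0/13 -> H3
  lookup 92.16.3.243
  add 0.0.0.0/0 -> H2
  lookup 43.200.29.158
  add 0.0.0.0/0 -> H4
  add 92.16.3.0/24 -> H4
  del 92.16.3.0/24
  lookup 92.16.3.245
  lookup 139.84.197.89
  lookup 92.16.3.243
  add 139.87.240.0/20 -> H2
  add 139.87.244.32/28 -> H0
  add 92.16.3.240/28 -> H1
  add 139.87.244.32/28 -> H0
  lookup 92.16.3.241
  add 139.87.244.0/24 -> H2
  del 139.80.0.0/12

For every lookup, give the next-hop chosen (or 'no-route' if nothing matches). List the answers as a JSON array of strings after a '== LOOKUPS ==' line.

Trace:
  + 139.87.244.33/32 (H0) depth=32
  - 139.87.244.33/32 clear@32
  + 92.16.0.0/12 (H3) depth=12
  + 0.0.0.0/0 (H4) depth=0
  - 0.0.0.0/0 clear@0
  + 92.16.3.240/28 (H4) depth=28
  + 139.80.0.0/12 (H0) depth=12
  - 92.16.0.0/12 clear@12
  + 0.0.0.0/0 (H4) depth=0
  + 43.200.0.0/13 (H3) depth=13
  lookup 92.16.3.243: bits 0101110000010000000000111111 walk d0:H4→d1:-→d2:-→d3:-→d4:-→d5:-→d6:-→d7:-→d8:-→d9:-→d10:-→d11:-→d12:-→d13:-→d14:-→d15:-→d16:-→d17:-→d18:-→d19:-→d20:-→d21:-→d22:-→d23:-→d24:-→d25:-→d26:-→d27:-→d28:H4 -> H4
  + 0.0.0.0/0 (H2) depth=0
  lookup 43.200.29.158: bits 0010101111001 walk d0:H2→d1:-→d2:-→d3:-→d4:-→d5:-→d6:-→d7:-→d8:-→d9:-→d10:-→d11:-→d12:-→d13:H3 -> H3
  + 0.0.0.0/0 (H4) depth=0
  + 92.16.3.0/24 (H4) depth=24
  - 92.16.3.0/24 clear@24
  lookup 92.16.3.245: bits 0101110000010000000000111111 walk d0:H4→d1:-→d2:-→d3:-→d4:-→d5:-→d6:-→d7:-→d8:-→d9:-→d10:-→d11:-→d12:-→d13:-→d14:-→d15:-→d16:-→d17:-→d18:-→d19:-→d20:-→d21:-→d22:-→d23:-→d24:-→d25:-→d26:-→d27:-→d28:H4 -> H4
  lookup 139.84.197.89: bits 10001011010101 walk d0:H4→d1:-→d2:-→d3:-→d4:-→d5:-→d6:-→d7:-→d8:-→d9:-→d10:-→d11:-→d12:H0→d13:-→d14:- -> H0
  lookup 92.16.3.243: bits 0101110000010000000000111111 walk d0:H4→d1:-→d2:-→d3:-→d4:-→d5:-→d6:-→d7:-→d8:-→d9:-→d10:-→d11:-→d12:-→d13:-→d14:-→d15:-→d16:-→d17:-→d18:-→d19:-→d20:-→d21:-→d22:-→d23:-→d24:-→d25:-→d26:-→d27:-→d28:H4 -> H4
  + 139.87.240.0/20 (H2) depth=20
  + 139.87.244.32/28 (H0) depth=28
  + 92.16.3.240/28 (H1) depth=28
  + 139.87.244.32/28 (H0) depth=28
  lookup 92.16.3.241: bits 0101110000010000000000111111 walk d0:H4→d1:-→d2:-→d3:-→d4:-→d5:-→d6:-→d7:-→d8:-→d9:-→d10:-→d11:-→d12:-→d13:-→d14:-→d15:-→d16:-→d17:-→d18:-→d19:-→d20:-→d21:-→d22:-→d23:-→d24:-→d25:-→d26:-→d27:-→d28:H1 -> H1
  + 139.87.244.0/24 (H2) depth=24
  - 139.80.0.0/12 clear@12

== LOOKUPS ==
["H4","H3","H4","H0","H4","H1"]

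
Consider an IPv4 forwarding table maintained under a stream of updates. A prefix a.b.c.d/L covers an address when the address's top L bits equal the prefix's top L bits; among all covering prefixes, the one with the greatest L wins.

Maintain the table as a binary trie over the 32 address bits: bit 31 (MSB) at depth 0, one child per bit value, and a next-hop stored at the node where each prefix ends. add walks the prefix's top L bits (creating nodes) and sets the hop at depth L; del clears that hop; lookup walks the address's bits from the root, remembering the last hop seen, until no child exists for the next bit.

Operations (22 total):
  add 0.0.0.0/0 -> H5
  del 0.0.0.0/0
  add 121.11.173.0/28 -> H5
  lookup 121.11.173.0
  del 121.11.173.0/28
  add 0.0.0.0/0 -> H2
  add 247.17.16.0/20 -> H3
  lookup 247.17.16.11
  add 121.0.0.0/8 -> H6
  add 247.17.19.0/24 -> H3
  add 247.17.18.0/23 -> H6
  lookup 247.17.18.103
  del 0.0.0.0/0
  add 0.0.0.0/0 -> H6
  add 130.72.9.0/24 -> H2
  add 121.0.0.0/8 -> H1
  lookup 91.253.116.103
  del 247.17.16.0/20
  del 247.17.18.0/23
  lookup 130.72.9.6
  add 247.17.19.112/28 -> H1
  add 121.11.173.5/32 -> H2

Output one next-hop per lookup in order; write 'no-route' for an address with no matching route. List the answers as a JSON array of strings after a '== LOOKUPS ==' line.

Apply in order:
  add 0.0.0.0/0 -> H5 at depth 0
  - 0.0.0.0/0 clear@0
  add 121.11.173.0/28 -> H5 at depth 28
  Q 121.11.173.0: descend 0111100100001011101011010000 ; hops seen [H5] ; pick H5
  - 121.11.173.0/28 clear@28
  add 0.0.0.0/0 -> H2 at depth 0
  add 247.17.16.0/20 -> H3 at depth 20
  Q 247.17.16.11: descend 11110111000100010001 ; hops seen [H2,H3] ; pick H3
  add 121.0.0.0/8 -> H6 at depth 8
  add 247.17.19.0/24 -> H3 at depth 24
  add 247.17.18.0/23 -> H6 at depth 23
  Q 247.17.18.103: descend 11110111000100010001001 ; hops seen [H2,H3,H6] ; pick H6
  - 0.0.0.0/0 clear@0
  add 0.0.0.0/0 -> H6 at depth 0
  add 130.72.9.0/24 -> H2 at depth 24
  add 121.0.0.0/8 -> H1 at depth 8
  Q 91.253.116.103: descend 01 ; hops seen [H6] ; pick H6
  - 247.17.16.0/20 clear@20
  - 247.17.18.0/23 clear@23
  Q 130.72.9.6: descend 100000100100100000001001 ; hops seen [H6,H2] ; pick H2
  add 247.17.19.112/28 -> H1 at depth 28
  add 121.11.173.5/32 -> H2 at depth 32

== LOOKUPS ==
["H5","H3","H6","H6","H2"]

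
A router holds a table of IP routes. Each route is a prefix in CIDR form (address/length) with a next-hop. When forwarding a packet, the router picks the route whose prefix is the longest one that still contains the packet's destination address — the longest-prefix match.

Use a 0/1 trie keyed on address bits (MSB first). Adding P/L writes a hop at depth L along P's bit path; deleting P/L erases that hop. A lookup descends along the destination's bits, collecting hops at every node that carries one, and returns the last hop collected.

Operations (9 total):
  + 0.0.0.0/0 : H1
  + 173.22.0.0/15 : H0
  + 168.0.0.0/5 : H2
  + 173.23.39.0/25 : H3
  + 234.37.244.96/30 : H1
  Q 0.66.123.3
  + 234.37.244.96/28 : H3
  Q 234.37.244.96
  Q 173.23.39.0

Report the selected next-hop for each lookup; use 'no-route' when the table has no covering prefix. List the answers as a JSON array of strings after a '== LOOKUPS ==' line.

Process each operation:
  + 0.0.0.0/0 (H1) depth=0
  + 173.22.0.0/15 (H0) depth=15
  + 168.0.0.0/5 (H2) depth=5
  + 173.23.39.0/25 (H3) depth=25
  + 234.37.244.96/30 (H1) depth=30
  ? 0.66.123.3  path d0:H1  best=H1
  + 234.37.244.96/28 (H3) depth=28
  ? 234.37.244.96  path d0:H1→d1:-→d2:-→d3:-→d4:-→d5:-→d6:-→d7:-→d8:-→d9:-→d10:-→d11:-→d12:-→d13:-→d14:-→d15:-→d16:-→d17:-→d18:-→d19:-→d20:-→d21:-→d22:-→d23:-→d24:-→d25:-→d26:-→d27:-→d28:H3→d29:-→d30:H1  best=H1
  ? 173.23.39.0  path d0:H1→d1:-→d2:-→d3:-→d4:-→d5:H2→d6:-→d7:-→d8:-→d9:-→d10:-→d11:-→d12:-→d13:-→d14:-→d15:H0→d16:-→d17:-→d18:-→d19:-→d20:-→d21:-→d22:-→d23:-→d24:-→d25:H3  best=H3

== LOOKUPS ==
["H1","H1","H3"]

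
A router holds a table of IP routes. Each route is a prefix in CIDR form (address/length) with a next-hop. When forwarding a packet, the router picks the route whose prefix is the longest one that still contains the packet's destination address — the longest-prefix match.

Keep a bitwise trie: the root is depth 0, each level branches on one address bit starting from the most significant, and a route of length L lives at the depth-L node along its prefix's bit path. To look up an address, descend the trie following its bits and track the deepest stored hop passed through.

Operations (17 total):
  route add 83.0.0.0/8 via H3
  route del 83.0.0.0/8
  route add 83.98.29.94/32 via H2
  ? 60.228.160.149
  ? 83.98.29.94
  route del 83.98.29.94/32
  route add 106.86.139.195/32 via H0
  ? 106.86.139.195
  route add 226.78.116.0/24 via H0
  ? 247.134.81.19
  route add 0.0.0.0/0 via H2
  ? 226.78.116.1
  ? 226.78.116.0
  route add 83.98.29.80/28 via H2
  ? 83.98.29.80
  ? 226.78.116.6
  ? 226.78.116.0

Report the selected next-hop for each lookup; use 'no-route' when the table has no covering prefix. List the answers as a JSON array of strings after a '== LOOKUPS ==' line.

Apply in order:
  add 83.0.0.0/8 -> H3 at depth 8
  - 83.0.0.0/8 clear@8
  add 83.98.29.94/32 -> H2 at depth 32
  lookup 60.228.160.149: bits 0 walk d0:-→d1:- -> no-route
  lookup 83.98.29.94: bits 01010011011000100001110101011110 walk d0:-→d1:-→d2:-→d3:-→d4:-→d5:-→d6:-→d7:-→d8:-→d9:-→d10:-→d11:-→d12:-→d13:-→d14:-→d15:-→d16:-→d17:-→d18:-→d19:-→d20:-→d21:-→d22:-→d23:-→d24:-→d25:-→d26:-→d27:-→d28:-→d29:-→d30:-→d31:-→d32:H2 -> H2
  - 83.98.29.94/32 clear@32
  add 106.86.139.195/32 -> H0 at depth 32
  lookup 106.86.139.195: bits 01101010010101101000101111000011 walk d0:-→d1:-→d2:-→d3:-→d4:-→d5:-→d6:-→d7:-→d8:-→d9:-→d10:-→d11:-→d12:-→d13:-→d14:-→d15:-→d16:-→d17:-→d18:-→d19:-→d20:-→d21:-→d22:-→d23:-→d24:-→d25:-→d26:-→d27:-→d28:-→d29:-→d30:-→d31:-→d32:H0 -> H0
  add 226.78.116.0/24 -> H0 at depth 24
  lookup 247.134.81.19: bits 111 walk d0:-→d1:-→d2:-→d3:- -> no-route
  add 0.0.0.0/0 -> H2 at depth 0
  lookup 226.78.116.1: bits 111000100100111001110100 walk d0:H2→d1:-→d2:-→d3:-→d4:-→d5:-→d6:-→d7:-→d8:-→d9:-→d10:-→d11:-→d12:-→d13:-→d14:-→d15:-→d16:-→d17:-→d18:-→d19:-→d20:-→d21:-→d22:-→d23:-→d24:H0 -> H0
  lookup 226.78.116.0: bits 111000100100111001110100 walk d0:H2→d1:-→d2:-→d3:-→d4:-→d5:-→d6:-→d7:-→d8:-→d9:-→d10:-→d11:-→d12:-→d13:-→d14:-→d15:-→d16:-→d17:-→d18:-→d19:-→d20:-→d21:-→d22:-→d23:-→d24:H0 -> H0
  add 83.98.29.80/28 -> H2 at depth 28
  lookup 83.98.29.80: bits 0101001101100010000111010101 walk d0:H2→d1:-→d2:-→d3:-→d4:-→d5:-→d6:-→d7:-→d8:-→d9:-→d10:-→d11:-→d12:-→d13:-→d14:-→d15:-→d16:-→d17:-→d18:-→d19:-→d20:-→d21:-→d22:-→d23:-→d24:-→d25:-→d26:-→d27:-→d28:H2 -> H2
  lookup 226.78.116.6: bits 111000100100111001110100 walk d0:H2→d1:-→d2:-→d3:-→d4:-→d5:-→d6:-→d7:-→d8:-→d9:-→d10:-→d11:-→d12:-→d13:-→d14:-→d15:-→d16:-→d17:-→d18:-→d19:-→d20:-→d21:-→d22:-→d23:-→d24:H0 -> H0
  lookup 226.78.116.0: bits 111000100100111001110100 walk d0:H2→d1:-→d2:-→d3:-→d4:-→d5:-→d6:-→d7:-→d8:-→d9:-→d10:-→d11:-→d12:-→d13:-→d14:-→d15:-→d16:-→d17:-→d18:-→d19:-→d20:-→d21:-→d22:-→d23:-→d24:H0 -> H0

== LOOKUPS ==
["no-route","H2","H0","no-route","H0","H0","H2","H0","H0"]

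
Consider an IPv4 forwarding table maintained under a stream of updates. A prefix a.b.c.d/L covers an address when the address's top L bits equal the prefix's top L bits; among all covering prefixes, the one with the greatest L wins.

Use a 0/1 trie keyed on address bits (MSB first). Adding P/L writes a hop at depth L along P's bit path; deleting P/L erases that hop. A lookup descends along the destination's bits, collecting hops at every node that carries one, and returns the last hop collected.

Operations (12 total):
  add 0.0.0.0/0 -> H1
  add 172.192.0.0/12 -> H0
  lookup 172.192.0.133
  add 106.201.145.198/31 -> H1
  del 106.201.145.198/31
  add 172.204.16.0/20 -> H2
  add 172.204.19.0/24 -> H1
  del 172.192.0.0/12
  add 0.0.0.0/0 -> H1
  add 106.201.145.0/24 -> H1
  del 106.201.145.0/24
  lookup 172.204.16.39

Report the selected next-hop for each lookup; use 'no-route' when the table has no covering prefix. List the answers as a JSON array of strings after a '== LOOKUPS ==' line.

Trace:
  add 0.0.0.0/0 -> H1 at depth 0
  add 172.192.0.0/12 -> H0 at depth 12
  lookup 172.192.0.133: bits 101011001100 walk d0:H1→d1:-→d2:-→d3:-→d4:-→d5:-→d6:-→d7:-→d8:-→d9:-→d10:-→d11:-→d12:H0 -> H0
  add 106.201.145.198/31 -> H1 at depth 31
  - 106.201.145.198/31 clear@31
  add 172.204.16.0/20 -> H2 at depth 20
  add 172.204.19.0/24 -> H1 at depth 24
  - 172.192.0.0/12 clear@12
  add 0.0.0.0/0 -> H1 at depth 0
  add 106.201.145.0/24 -> H1 at depth 24
  - 106.201.145.0/24 clear@24
  lookup 172.204.16.39: bits 1010110011001100000100 walk d0:H1→d1:-→d2:-→d3:-→d4:-→d5:-→d6:-→d7:-→d8:-→d9:-→d10:-→d11:-→d12:-→d13:-→d14:-→d15:-→d16:-→d17:-→d18:-→d19:-→d20:H2→d21:-→d22:- -> H2

== LOOKUPS ==
["H0","H2"]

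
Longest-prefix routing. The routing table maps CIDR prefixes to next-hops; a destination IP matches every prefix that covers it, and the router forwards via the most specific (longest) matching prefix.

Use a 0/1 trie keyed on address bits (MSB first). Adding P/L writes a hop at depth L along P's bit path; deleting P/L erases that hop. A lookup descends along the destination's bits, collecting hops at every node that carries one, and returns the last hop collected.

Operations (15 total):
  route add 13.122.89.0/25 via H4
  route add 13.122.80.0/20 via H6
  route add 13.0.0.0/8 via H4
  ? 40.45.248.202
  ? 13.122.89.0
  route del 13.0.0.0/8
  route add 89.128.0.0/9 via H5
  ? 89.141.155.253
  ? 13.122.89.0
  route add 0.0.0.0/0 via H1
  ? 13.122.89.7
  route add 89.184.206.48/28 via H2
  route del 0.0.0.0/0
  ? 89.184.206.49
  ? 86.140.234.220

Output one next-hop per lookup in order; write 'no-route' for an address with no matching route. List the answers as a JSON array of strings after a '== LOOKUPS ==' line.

Apply in order:
  + 13.122.89.0/25 (H4) depth=25
  + 13.122.80.0/20 (H6) depth=20
  + 13.0.0.0/8 (H4) depth=8
  Q 40.45.248.202: descend 00 ; hops seen [∅] ; pick no-route
  Q 13.122.89.0: descend 0000110101111010010110010 ; hops seen [H4,H6,H4] ; pick H4
  - 13.0.0.0/8 clear@8
  + 89.128.0.0/9 (H5) depth=9
  Q 89.141.155.253: descend 010110011 ; hops seen [H5] ; pick H5
  Q 13.122.89.0: descend 0000110101111010010110010 ; hops seen [H6,H4] ; pick H4
  + 0.0.0.0/0 (H1) depth=0
  Q 13.122.89.7: descend 0000110101111010010110010 ; hops seen [H1,H6,H4] ; pick H4
  + 89.184.206.48/28 (H2) depth=28
  - 0.0.0.0/0 clear@0
  Q 89.184.206.49: descend 0101100110111000110011100011 ; hops seen [H5,H2] ; pick H2
  Q 86.140.234.220: descend 0101 ; hops seen [∅] ; pick no-route

== LOOKUPS ==
["no-route","H4","H5","H4","H4","H2","no-route"]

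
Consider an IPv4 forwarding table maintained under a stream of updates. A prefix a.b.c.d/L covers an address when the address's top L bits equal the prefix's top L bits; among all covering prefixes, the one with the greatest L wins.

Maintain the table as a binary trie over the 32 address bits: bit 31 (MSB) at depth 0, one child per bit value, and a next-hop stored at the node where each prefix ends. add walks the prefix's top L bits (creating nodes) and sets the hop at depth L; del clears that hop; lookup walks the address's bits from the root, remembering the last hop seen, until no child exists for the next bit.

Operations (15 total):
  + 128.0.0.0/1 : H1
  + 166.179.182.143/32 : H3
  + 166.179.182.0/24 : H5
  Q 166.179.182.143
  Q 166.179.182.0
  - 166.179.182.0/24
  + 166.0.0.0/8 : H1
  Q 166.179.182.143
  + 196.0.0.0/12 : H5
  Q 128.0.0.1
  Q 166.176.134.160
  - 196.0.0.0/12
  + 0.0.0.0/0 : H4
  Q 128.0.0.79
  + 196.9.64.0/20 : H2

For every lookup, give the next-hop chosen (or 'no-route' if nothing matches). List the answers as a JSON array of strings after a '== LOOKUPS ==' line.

Apply in order:
  add 128.0.0.0/1 -> H1 at depth 1
  add 166.179.182.143/32 -> H3 at depth 32
  add 166.179.182.0/24 -> H5 at depth 24
  Q 166.179.182.143: descend 10100110101100111011011010001111 ; hops seen [H1,H5,H3] ; pick H3
  Q 166.179.182.0: descend 101001101011001110110110 ; hops seen [H1,H5] ; pick H5
  - 166.179.182.0/24 clear@24
  add 166.0.0.0/8 -> H1 at depth 8
  Q 166.179.182.143: descend 10100110101100111011011010001111 ; hops seen [H1,H1,H3] ; pick H3
  add 196.0.0.0/12 -> H5 at depth 12
  Q 128.0.0.1: descend 10 ; hops seen [H1] ; pick H1
  Q 166.176.134.160: descend 10100110101100 ; hops seen [H1,H1] ; pick H1
  - 196.0.0.0/12 clear@12
  add 0.0.0.0/0 -> H4 at depth 0
  Q 128.0.0.79: descend 10 ; hops seen [H4,H1] ; pick H1
  add 196.9.64.0/20 -> H2 at depth 20

== LOOKUPS ==
["H3","H5","H3","H1","H1","H1"]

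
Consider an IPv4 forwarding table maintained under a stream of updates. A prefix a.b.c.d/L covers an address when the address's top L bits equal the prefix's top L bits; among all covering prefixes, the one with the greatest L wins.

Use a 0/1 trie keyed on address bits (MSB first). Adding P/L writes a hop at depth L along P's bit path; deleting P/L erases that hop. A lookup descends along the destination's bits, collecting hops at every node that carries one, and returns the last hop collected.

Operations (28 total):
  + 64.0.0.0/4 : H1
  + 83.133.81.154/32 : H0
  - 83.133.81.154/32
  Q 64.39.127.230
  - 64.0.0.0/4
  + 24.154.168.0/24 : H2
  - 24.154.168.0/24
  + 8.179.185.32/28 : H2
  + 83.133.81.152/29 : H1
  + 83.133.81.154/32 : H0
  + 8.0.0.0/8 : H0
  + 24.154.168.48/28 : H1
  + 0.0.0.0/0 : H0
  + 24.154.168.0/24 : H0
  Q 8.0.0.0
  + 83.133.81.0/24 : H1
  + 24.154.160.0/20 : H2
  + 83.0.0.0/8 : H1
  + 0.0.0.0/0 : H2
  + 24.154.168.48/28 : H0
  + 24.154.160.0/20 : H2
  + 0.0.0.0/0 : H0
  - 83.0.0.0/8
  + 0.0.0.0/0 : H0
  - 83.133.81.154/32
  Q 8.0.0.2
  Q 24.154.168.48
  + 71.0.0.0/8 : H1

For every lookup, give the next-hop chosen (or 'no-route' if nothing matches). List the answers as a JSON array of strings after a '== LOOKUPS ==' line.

Process each operation:
  add 64.0.0.0/4 -> H1 at depth 4
  add 83.133.81.154/32 -> H0 at depth 32
  del 83.133.81.154/32 (clear depth 32)
  lookup 64.39.127.230: bits 0100 walk d0:-→d1:-→d2:-→d3:-→d4:H1 -> H1
  del 64.0.0.0/4 (clear depth 4)
  add 24.154.168.0/24 -> H2 at depth 24
  del 24.154.168.0/24 (clear depth 24)
  add 8.179.185.32/28 -> H2 at depth 28
  add 83.133.81.152/29 -> H1 at depth 29
  add 83.133.81.154/32 -> H0 at depth 32
  add 8.0.0.0/8 -> H0 at depth 8
  add 24.154.168.48/28 -> H1 at depth 28
  add 0.0.0.0/0 -> H0 at depth 0
  add 24.154.168.0/24 -> H0 at depth 24
  lookup 8.0.0.0: bits 00001000 walk d0:H0→d1:-→d2:-→d3:-→d4:-→d5:-→d6:-→d7:-→d8:H0 -> H0
  add 83.133.81.0/24 -> H1 at depth 24
  add 24.154.160.0/20 -> H2 at depth 20
  add 83.0.0.0/8 -> H1 at depth 8
  add 0.0.0.0/0 -> H2 at depth 0
  add 24.154.168.48/28 -> H0 at depth 28
  add 24.154.160.0/20 -> H2 at depth 20
  add 0.0.0.0/0 -> H0 at depth 0
  del 83.0.0.0/8 (clear depth 8)
  add 0.0.0.0/0 -> H0 at depth 0
  del 83.133.81.154/32 (clear depth 32)
  lookup 8.0.0.2: bits 00001000 walk d0:H0→d1:-→d2:-→d3:-→d4:-→d5:-→d6:-→d7:-→d8:H0 -> H0
  lookup 24.154.168.48: bits 0001100010011010101010000011 walk d0:H0→d1:-→d2:-→d3:-→d4:-→d5:-→d6:-→d7:-→d8:-→d9:-→d10:-→d11:-→d12:-→d13:-→d14:-→d15:-→d16:-→d17:-→d18:-→d19:-→d20:H2→d21:-→d22:-→d23:-→d24:H0→d25:-→d26:-→d27:-→d28:H0 -> H0
  add 71.0.0.0/8 -> H1 at depth 8

== LOOKUPS ==
["H1","H0","H0","H0"]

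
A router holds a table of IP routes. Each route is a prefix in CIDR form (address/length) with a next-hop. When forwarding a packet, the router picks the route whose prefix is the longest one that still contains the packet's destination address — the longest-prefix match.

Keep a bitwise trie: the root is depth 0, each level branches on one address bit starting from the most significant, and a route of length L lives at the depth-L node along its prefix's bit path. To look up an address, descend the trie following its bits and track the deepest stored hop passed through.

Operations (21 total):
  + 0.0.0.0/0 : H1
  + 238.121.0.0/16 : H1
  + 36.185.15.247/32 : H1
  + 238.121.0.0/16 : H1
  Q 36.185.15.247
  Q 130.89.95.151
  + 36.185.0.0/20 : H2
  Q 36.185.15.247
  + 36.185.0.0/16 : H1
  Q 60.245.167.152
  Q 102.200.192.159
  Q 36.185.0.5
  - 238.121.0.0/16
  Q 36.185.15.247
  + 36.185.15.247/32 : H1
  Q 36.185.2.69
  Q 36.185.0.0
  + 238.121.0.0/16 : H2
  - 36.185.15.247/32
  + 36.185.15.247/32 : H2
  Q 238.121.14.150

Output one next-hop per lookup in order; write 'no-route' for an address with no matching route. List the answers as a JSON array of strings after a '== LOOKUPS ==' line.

Apply in order:
  + 0.0.0.0/0 (H1) depth=0
  + 238.121.0.0/16 (H1) depth=16
  + 36.185.15.247/32 (H1) depth=32
  + 238.121.0.0/16 (H1) depth=16
  Q 36.185.15.247: descend 00100100101110010000111111110111 ; hops seen [H1,H1] ; pick H1
  Q 130.89.95.151: descend 1 ; hops seen [H1] ; pick H1
  + 36.185.0.0/20 (H2) depth=20
  Q 36.185.15.247: descend 00100100101110010000111111110111 ; hops seen [H1,H2,H1] ; pick H1
  + 36.185.0.0/16 (H1) depth=16
  Q 60.245.167.152: descend 001 ; hops seen [H1] ; pick H1
  Q 102.200.192.159: descend 0 ; hops seen [H1] ; pick H1
  Q 36.185.0.5: descend 00100100101110010000 ; hops seen [H1,H1,H2] ; pick H2
  del 238.121.0.0/16 (clear depth 16)
  Q 36.185.15.247: descend 00100100101110010000111111110111 ; hops seen [H1,H1,H2,H1] ; pick H1
  + 36.185.15.247/32 (H1) depth=32
  Q 36.185.2.69: descend 00100100101110010000 ; hops seen [H1,H1,H2] ; pick H2
  Q 36.185.0.0: descend 00100100101110010000 ; hops seen [H1,H1,H2] ; pick H2
  + 238.121.0.0/16 (H2) depth=16
  del 36.185.15.247/32 (clear depth 32)
  + 36.185.15.247/32 (H2) depth=32
  Q 238.121.14.150: descend 1110111001111001 ; hops seen [H1,H2] ; pick H2

== LOOKUPS ==
["H1","H1","H1","H1","H1","H2","H1","H2","H2","H2"]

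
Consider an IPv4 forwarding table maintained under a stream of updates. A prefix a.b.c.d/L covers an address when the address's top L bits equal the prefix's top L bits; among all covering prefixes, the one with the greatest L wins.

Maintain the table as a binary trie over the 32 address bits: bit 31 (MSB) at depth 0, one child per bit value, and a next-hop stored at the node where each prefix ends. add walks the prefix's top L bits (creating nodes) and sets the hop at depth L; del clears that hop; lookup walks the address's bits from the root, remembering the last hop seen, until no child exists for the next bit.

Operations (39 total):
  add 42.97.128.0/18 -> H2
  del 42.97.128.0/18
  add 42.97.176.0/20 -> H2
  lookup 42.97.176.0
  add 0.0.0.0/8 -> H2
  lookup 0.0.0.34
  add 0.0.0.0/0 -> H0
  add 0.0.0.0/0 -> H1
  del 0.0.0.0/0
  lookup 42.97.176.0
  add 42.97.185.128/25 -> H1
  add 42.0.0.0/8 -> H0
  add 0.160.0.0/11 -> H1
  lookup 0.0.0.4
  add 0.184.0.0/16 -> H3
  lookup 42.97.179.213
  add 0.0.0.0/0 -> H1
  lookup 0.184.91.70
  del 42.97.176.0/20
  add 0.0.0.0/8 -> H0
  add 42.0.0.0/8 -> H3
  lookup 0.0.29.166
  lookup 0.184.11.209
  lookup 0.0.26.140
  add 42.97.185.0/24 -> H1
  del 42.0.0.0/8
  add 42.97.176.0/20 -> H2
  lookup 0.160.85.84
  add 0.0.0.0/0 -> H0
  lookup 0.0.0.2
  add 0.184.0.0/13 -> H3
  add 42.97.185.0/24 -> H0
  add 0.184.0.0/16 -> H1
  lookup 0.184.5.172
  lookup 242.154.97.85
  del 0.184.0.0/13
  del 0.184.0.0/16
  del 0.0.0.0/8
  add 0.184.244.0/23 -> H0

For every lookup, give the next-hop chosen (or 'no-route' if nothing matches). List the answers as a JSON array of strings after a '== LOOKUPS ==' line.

Process each operation:
  + 42.97.128.0/18 (H2) depth=18
  del 42.97.128.0/18 (clear depth 18)
  + 42.97.176.0/20 (H2) depth=20
  Q 42.97.176.0: descend 00101010011000011011 ; hops seen [H2] ; pick H2
  + 0.0.0.0/8 (H2) depth=8
  Q 0.0.0.34: descend 00000000 ; hops seen [H2] ; pick H2
  + 0.0.0.0/0 (H0) depth=0
  + 0.0.0.0/0 (H1) depth=0
  del 0.0.0.0/0 (clear depth 0)
  Q 42.97.176.0: descend 00101010011000011011 ; hops seen [H2] ; pick H2
  + 42.97.185.128/25 (H1) depth=25
  + 42.0.0.0/8 (H0) depth=8
  + 0.160.0.0/11 (H1) depth=11
  Q 0.0.0.4: descend 00000000 ; hops seen [H2] ; pick H2
  + 0.184.0.0/16 (H3) depth=16
  Q 42.97.179.213: descend 00101010011000011011 ; hops seen [H0,H2] ; pick H2
  + 0.0.0.0/0 (H1) depth=0
  Q 0.184.91.70: descend 0000000010111000 ; hops seen [H1,H2,H1,H3] ; pick H3
  del 42.97.176.0/20 (clear depth 20)
  + 0.0.0.0/8 (H0) depth=8
  + 42.0.0.0/8 (H3) depth=8
  Q 0.0.29.166: descend 00000000 ; hops seen [H1,H0] ; pick H0
  Q 0.184.11.209: descend 0000000010111000 ; hops seen [H1,H0,H1,H3] ; pick H3
  Q 0.0.26.140: descend 00000000 ; hops seen [H1,H0] ; pick H0
  + 42.97.185.0/24 (H1) depth=24
  del 42.0.0.0/8 (clear depth 8)
  + 42.97.176.0/20 (H2) depth=20
  Q 0.160.85.84: descend 00000000101 ; hops seen [H1,H0,H1] ; pick H1
  + 0.0.0.0/0 (H0) depth=0
  Q 0.0.0.2: descend 00000000 ; hops seen [H0,H0] ; pick H0
  + 0.184.0.0/13 (H3) depth=13
  + 42.97.185.0/24 (H0) depth=24
  + 0.184.0.0/16 (H1) depth=16
  Q 0.184.5.172: descend 0000000010111000 ; hops seen [H0,H0,H1,H3,H1] ; pick H1
  Q 242.154.97.85: descend ε ; hops seen [H0] ; pick H0
  del 0.184.0.0/13 (clear depth 13)
  del 0.184.0.0/16 (clear depth 16)
  del 0.0.0.0/8 (clear depth 8)
  + 0.184.244.0/23 (H0) depth=23

== LOOKUPS ==
["H2","H2","H2","H2","H2","H3","H0","H3","H0","H1","H0","H1","H0"]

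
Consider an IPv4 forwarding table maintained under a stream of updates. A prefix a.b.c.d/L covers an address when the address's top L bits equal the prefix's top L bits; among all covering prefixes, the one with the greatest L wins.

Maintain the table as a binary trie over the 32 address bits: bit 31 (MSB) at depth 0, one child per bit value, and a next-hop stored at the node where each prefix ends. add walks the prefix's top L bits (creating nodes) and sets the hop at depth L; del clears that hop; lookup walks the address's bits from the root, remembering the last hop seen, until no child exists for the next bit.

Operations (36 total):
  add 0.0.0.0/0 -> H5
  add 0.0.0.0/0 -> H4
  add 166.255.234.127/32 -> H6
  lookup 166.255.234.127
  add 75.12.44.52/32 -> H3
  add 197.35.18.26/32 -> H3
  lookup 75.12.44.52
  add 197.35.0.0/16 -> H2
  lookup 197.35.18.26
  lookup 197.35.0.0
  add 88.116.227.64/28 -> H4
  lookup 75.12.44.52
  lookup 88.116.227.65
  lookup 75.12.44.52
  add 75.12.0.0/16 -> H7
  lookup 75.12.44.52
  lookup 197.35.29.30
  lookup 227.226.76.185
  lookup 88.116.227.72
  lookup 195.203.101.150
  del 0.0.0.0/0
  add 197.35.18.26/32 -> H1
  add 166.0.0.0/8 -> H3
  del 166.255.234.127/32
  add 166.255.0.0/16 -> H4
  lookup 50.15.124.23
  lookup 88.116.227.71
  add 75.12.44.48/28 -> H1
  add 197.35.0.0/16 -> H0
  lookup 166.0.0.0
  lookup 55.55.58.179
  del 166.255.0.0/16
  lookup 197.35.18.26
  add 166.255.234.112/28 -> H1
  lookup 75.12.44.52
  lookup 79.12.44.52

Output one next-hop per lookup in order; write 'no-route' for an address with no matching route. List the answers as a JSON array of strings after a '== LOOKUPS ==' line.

Apply in order:
  + 0.0.0.0/0 (H5) depth=0
  + 0.0.0.0/0 (H4) depth=0
  + 166.255.234.127/32 (H6) depth=32
  ? 166.255.234.127  path d0:H4→d1:-→d2:-→d3:-→d4:-→d5:-→d6:-→d7:-→d8:-→d9:-→d10:-→d11:-→d12:-→d13:-→d14:-→d15:-→d16:-→d17:-→d18:-→d19:-→d20:-→d21:-→d22:-→d23:-→d24:-→d25:-→d26:-→d27:-→d28:-→d29:-→d30:-→d31:-→d32:H6  best=H6
  + 75.12.44.52/32 (H3) depth=32
  + 197.35.18.26/32 (H3) depth=32
  ? 75.12.44.52  path d0:H4→d1:-→d2:-→d3:-→d4:-→d5:-→d6:-→d7:-→d8:-→d9:-→d10:-→d11:-→d12:-→d13:-→d14:-→d15:-→d16:-→d17:-→d18:-→d19:-→d20:-→d21:-→d22:-→d23:-→d24:-→d25:-→d26:-→d27:-→d28:-→d29:-→d30:-→d31:-→d32:H3  best=H3
  + 197.35.0.0/16 (H2) depth=16
  ? 197.35.18.26  path d0:H4→d1:-→d2:-→d3:-→d4:-→d5:-→d6:-→d7:-→d8:-→d9:-→d10:-→d11:-→d12:-→d13:-→d14:-→d15:-→d16:H2→d17:-→d18:-→d19:-→d20:-→d21:-→d22:-→d23:-→d24:-→d25:-→d26:-→d27:-→d28:-→d29:-→d30:-→d31:-→d32:H3  best=H3
  ? 197.35.0.0  path d0:H4→d1:-→d2:-→d3:-→d4:-→d5:-→d6:-→d7:-→d8:-→d9:-→d10:-→d11:-→d12:-→d13:-→d14:-→d15:-→d16:H2→d17:-→d18:-→d19:-  best=H2
  + 88.116.227.64/28 (H4) depth=28
  ? 75.12.44.52  path d0:H4→d1:-→d2:-→d3:-→d4:-→d5:-→d6:-→d7:-→d8:-→d9:-→d10:-→d11:-→d12:-→d13:-→d14:-→d15:-→d16:-→d17:-→d18:-→d19:-→d20:-→d21:-→d22:-→d23:-→d24:-→d25:-→d26:-→d27:-→d28:-→d29:-→d30:-→d31:-→d32:H3  best=H3
  ? 88.116.227.65  path d0:H4→d1:-→d2:-→d3:-→d4:-→d5:-→d6:-→d7:-→d8:-→d9:-→d10:-→d11:-→d12:-→d13:-→d14:-→d15:-→d16:-→d17:-→d18:-→d19:-→d20:-→d21:-→d22:-→d23:-→d24:-→d25:-→d26:-→d27:-→d28:H4  best=H4
  ? 75.12.44.52  path d0:H4→d1:-→d2:-→d3:-→d4:-→d5:-→d6:-→d7:-→d8:-→d9:-→d10:-→d11:-→d12:-→d13:-→d14:-→d15:-→d16:-→d17:-→d18:-→d19:-→d20:-→d21:-→d22:-→d23:-→d24:-→d25:-→d26:-→d27:-→d28:-→d29:-→d30:-→d31:-→d32:H3  best=H3
  + 75.12.0.0/16 (H7) depth=16
  ? 75.12.44.52  path d0:H4→d1:-→d2:-→d3:-→d4:-→d5:-→d6:-→d7:-→d8:-→d9:-→d10:-→d11:-→d12:-→d13:-→d14:-→d15:-→d16:H7→d17:-→d18:-→d19:-→d20:-→d21:-→d22:-→d23:-→d24:-→d25:-→d26:-→d27:-→d28:-→d29:-→d30:-→d31:-→d32:H3  best=H3
  ? 197.35.29.30  path d0:H4→d1:-→d2:-→d3:-→d4:-→d5:-→d6:-→d7:-→d8:-→d9:-→d10:-→d11:-→d12:-→d13:-→d14:-→d15:-→d16:H2→d17:-→d18:-→d19:-→d20:-  best=H2
  ? 227.226.76.185  path d0:H4→d1:-→d2:-  best=H4
  ? 88.116.227.72  path d0:H4→d1:-→d2:-→d3:-→d4:-→d5:-→d6:-→d7:-→d8:-→d9:-→d10:-→d11:-→d12:-→d13:-→d14:-→d15:-→d16:-→d17:-→d18:-→d19:-→d20:-→d21:-→d22:-→d23:-→d24:-→d25:-→d26:-→d27:-→d28:H4  best=H4
  ? 195.203.101.150  path d0:H4→d1:-→d2:-→d3:-→d4:-→d5:-  best=H4
  del 0.0.0.0/0 (clear depth 0)
  + 197.35.18.26/32 (H1) depth=32
  + 166.0.0.0/8 (H3) depth=8
  del 166.255.234.127/32 (clear depth 32)
  + 166.255.0.0/16 (H4) depth=16
  ? 50.15.124.23  path d0:-→d1:-  best=no-route
  ? 88.116.227.71  path d0:-→d1:-→d2:-→d3:-→d4:-→d5:-→d6:-→d7:-→d8:-→d9:-→d10:-→d11:-→d12:-→d13:-→d14:-→d15:-→d16:-→d17:-→d18:-→d19:-→d20:-→d21:-→d22:-→d23:-→d24:-→d25:-→d26:-→d27:-→d28:H4  best=H4
  + 75.12.44.48/28 (H1) depth=28
  + 197.35.0.0/16 (H0) depth=16
  ? 166.0.0.0  path d0:-→d1:-→d2:-→d3:-→d4:-→d5:-→d6:-→d7:-→d8:H3  best=H3
  ? 55.55.58.179  path d0:-→d1:-  best=no-route
  del 166.255.0.0/16 (clear depth 16)
  ? 197.35.18.26  path d0:-→d1:-→d2:-→d3:-→d4:-→d5:-→d6:-→d7:-→d8:-→d9:-→d10:-→d11:-→d12:-→d13:-→d14:-→d15:-→d16:H0→d17:-→d18:-→d19:-→d20:-→d21:-→d22:-→d23:-→d24:-→d25:-→d26:-→d27:-→d28:-→d29:-→d30:-→d31:-→d32:H1  best=H1
  + 166.255.234.112/28 (H1) depth=28
  ? 75.12.44.52  path d0:-→d1:-→d2:-→d3:-→d4:-→d5:-→d6:-→d7:-→d8:-→d9:-→d10:-→d11:-→d12:-→d13:-→d14:-→d15:-→d16:H7→d17:-→d18:-→d19:-→d20:-→d21:-→d22:-→d23:-→d24:-→d25:-→d26:-→d27:-→d28:H1→d29:-→d30:-→d31:-→d32:H3  best=H3
  ? 79.12.44.52  path d0:-→d1:-→d2:-→d3:-→d4:-→d5:-  best=no-route

== LOOKUPS ==
["H6","H3","H3","H2","H3","H4","H3","H3","H2","H4","H4","H4","no-route","H4","H3","no-route","H1","H3","no-route"]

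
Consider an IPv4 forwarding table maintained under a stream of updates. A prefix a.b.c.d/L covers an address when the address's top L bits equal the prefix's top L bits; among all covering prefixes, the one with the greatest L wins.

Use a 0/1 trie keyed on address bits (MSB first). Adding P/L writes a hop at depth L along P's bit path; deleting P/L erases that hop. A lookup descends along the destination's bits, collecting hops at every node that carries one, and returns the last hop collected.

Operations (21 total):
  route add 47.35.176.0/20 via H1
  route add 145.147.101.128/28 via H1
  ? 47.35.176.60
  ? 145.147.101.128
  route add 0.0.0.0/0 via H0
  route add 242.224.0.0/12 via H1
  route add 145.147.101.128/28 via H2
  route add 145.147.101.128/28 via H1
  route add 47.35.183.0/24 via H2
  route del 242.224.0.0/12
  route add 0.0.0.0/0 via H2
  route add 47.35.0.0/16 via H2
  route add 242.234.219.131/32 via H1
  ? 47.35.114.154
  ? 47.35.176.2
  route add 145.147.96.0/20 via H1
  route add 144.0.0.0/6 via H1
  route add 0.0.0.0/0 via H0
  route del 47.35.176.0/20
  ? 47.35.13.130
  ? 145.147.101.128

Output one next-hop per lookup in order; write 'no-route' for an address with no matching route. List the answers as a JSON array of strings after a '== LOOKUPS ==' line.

Process each operation:
  add 47.35.176.0/20 -> H1 at depth 20
  add 145.147.101.128/28 -> H1 at depth 28
  ? 47.35.176.60  path d0:-→d1:-→d2:-→d3:-→d4:-→d5:-→d6:-→d7:-→d8:-→d9:-→d10:-→d11:-→d12:-→d13:-→d14:-→d15:-→d16:-→d17:-→d18:-→d19:-→d20:H1  best=H1
  ? 145.147.101.128  path d0:-→d1:-→d2:-→d3:-→d4:-→d5:-→d6:-→d7:-→d8:-→d9:-→d10:-→d11:-→d12:-→d13:-→d14:-→d15:-→d16:-→d17:-→d18:-→d19:-→d20:-→d21:-→d22:-→d23:-→d24:-→d25:-→d26:-→d27:-→d28:H1  best=H1
  add 0.0.0.0/0 -> H0 at depth 0
  add 242.224.0.0/12 -> H1 at depth 12
  add 145.147.101.128/28 -> H2 at depth 28
  add 145.147.101.128/28 -> H1 at depth 28
  add 47.35.183.0/24 -> H2 at depth 24
  del 242.224.0.0/12 (clear depth 12)
  add 0.0.0.0/0 -> H2 at depth 0
  add 47.35.0.0/16 -> H2 at depth 16
  add 242.234.219.131/32 -> H1 at depth 32
  ? 47.35.114.154  path d0:H2→d1:-→d2:-→d3:-→d4:-→d5:-→d6:-→d7:-→d8:-→d9:-→d10:-→d11:-→d12:-→d13:-→d14:-→d15:-→d16:H2  best=H2
  ? 47.35.176.2  path d0:H2→d1:-→d2:-→d3:-→d4:-→d5:-→d6:-→d7:-→d8:-→d9:-→d10:-→d11:-→d12:-→d13:-→d14:-→d15:-→d16:H2→d17:-→d18:-→d19:-→d20:H1→d21:-  best=H1
  add 145.147.96.0/20 -> H1 at depth 20
  add 144.0.0.0/6 -> H1 at depth 6
  add 0.0.0.0/0 -> H0 at depth 0
  del 47.35.176.0/20 (clear depth 20)
  ? 47.35.13.130  path d0:H0→d1:-→d2:-→d3:-→d4:-→d5:-→d6:-→d7:-→d8:-→d9:-→d10:-→d11:-→d12:-→d13:-→d14:-→d15:-→d16:H2  best=H2
  ? 145.147.101.128  path d0:H0→d1:-→d2:-→d3:-→d4:-→d5:-→d6:H1→d7:-→d8:-→d9:-→d10:-→d11:-→d12:-→d13:-→d14:-→d15:-→d16:-→d17:-→d18:-→d19:-→d20:H1→d21:-→d22:-→d23:-→d24:-→d25:-→d26:-→d27:-→d28:H1  best=H1

== LOOKUPS ==
["H1","H1","H2","H1","H2","H1"]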